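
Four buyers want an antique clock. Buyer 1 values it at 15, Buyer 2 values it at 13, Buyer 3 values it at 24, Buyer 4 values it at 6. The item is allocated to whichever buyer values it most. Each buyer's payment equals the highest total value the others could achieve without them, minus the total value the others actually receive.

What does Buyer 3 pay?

15

Buyer 3 has the highest value and receives the item.
Without Buyer 3, the item would go to the next-highest value, 15, so the others could achieve 15.
With Buyer 3 present and winning, the others receive nothing, so their total is 0.
Payment = 15 - 0 = 15.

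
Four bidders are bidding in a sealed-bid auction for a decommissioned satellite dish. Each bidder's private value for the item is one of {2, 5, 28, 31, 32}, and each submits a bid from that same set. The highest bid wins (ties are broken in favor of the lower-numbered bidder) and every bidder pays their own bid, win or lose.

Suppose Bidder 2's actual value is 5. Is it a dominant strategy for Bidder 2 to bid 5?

No

Consider the case where Bidder 1 bids 2, Bidder 3 bids 2 and Bidder 4 bids 28.
Truthful bid 5: loses but pays 5, utility -5.
Bid 2 instead: loses but pays 2, utility -2.
Since -2 > -5, bidding 2 is strictly better here, so truthful bidding is not dominant.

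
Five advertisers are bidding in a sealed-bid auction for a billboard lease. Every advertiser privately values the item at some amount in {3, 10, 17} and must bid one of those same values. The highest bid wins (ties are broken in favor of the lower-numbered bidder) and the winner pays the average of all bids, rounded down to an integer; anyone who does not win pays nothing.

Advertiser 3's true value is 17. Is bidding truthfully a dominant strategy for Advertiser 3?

No

Consider the case where Advertiser 1 bids 3, Advertiser 2 bids 3, Advertiser 4 bids 3 and Advertiser 5 bids 3.
Truthful bid 17: wins, pays 5, utility 17 - 5 = 12.
Bid 10 instead: wins, pays 4, utility 17 - 4 = 13.
Since 13 > 12, bidding 10 is strictly better here, so truthful bidding is not dominant.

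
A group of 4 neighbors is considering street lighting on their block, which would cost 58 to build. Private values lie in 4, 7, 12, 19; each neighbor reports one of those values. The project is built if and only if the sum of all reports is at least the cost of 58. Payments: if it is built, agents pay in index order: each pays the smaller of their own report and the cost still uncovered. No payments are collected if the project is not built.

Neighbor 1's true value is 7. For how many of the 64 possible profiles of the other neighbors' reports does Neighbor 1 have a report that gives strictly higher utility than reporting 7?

Others report (19, 19, 19): truth gives 0; report 4 gives 3 > 0. Violating.
Others report (4, 4, 4): truth gives 0; no alternative beats it.
Others report (4, 4, 7): truth gives 0; no alternative beats it.
(Checking all 64 profiles: 1 has a profitable deviation, 63 do not.)

1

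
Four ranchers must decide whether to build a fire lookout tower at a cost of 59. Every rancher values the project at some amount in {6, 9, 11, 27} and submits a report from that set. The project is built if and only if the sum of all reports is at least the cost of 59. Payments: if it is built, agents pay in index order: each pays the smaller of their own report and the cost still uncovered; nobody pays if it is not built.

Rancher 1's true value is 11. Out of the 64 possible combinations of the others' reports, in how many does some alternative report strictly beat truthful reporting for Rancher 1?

10

Others report (6, 27, 27): truth gives 0; report 6 gives 5 > 0. Violating.
Others report (9, 27, 27): truth gives 0; report 6 gives 5 > 0. Violating.
Others report (11, 27, 27): truth gives 0; report 6 gives 5 > 0. Violating.
Others report (27, 6, 27): truth gives 0; report 6 gives 5 > 0. Violating.
Others report (6, 6, 6): truth gives 0; no alternative beats it.
Others report (6, 6, 9): truth gives 0; no alternative beats it.
(Checking all 64 profiles: 10 have a profitable deviation, 54 do not.)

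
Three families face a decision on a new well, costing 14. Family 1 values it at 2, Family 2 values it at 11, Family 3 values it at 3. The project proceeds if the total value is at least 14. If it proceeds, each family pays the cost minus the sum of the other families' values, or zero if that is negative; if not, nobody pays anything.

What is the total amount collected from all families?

10

Total value 16 ≥ cost 14, so it is built.
Family 1: others sum to 14; max(0, 14 - 14) = 0.
Family 2: others sum to 5; max(0, 14 - 5) = 9.
Family 3: others sum to 13; max(0, 14 - 13) = 1.
Total collected = 0 + 9 + 1 = 10.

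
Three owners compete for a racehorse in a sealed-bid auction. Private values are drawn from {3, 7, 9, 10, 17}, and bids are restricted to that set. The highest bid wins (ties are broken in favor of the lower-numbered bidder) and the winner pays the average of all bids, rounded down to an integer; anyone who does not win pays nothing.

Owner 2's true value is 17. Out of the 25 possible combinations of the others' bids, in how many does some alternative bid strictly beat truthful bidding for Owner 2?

Others bid (3, 3): truth gives 10; bid 7 gives 13 > 10. Violating.
Others bid (3, 7): truth gives 8; bid 7 gives 12 > 8. Violating.
Others bid (3, 9): truth gives 8; bid 9 gives 10 > 8. Violating.
Others bid (3, 10): truth gives 7; bid 10 gives 10 > 7. Violating.
Others bid (3, 17): truth gives 5; no alternative beats it.
Others bid (7, 17): truth gives 4; no alternative beats it.
(Checking all 25 profiles: 12 have a profitable deviation, 13 do not.)

12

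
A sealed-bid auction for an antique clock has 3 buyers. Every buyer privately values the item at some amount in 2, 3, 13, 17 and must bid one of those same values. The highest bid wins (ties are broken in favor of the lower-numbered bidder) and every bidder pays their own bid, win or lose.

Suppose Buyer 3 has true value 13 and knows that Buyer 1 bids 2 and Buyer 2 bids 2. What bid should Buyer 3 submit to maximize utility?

3

Bid 2: loses but pays 2, utility -2.
Bid 3: wins, pays 3, utility 13 - 3 = 10.
Bid 13: wins, pays 13, utility 13 - 13 = 0.
Bid 17: wins, pays 17, utility 13 - 17 = -4.
The best choice is 3 with utility 10.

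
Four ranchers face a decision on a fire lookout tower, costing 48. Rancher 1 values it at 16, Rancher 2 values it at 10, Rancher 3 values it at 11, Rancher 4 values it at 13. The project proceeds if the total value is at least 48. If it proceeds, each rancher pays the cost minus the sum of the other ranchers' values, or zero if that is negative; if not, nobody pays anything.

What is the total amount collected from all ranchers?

42

Total value 50 ≥ cost 48, so it is built.
Rancher 1: others sum to 34; max(0, 48 - 34) = 14.
Rancher 2: others sum to 40; max(0, 48 - 40) = 8.
Rancher 3: others sum to 39; max(0, 48 - 39) = 9.
Rancher 4: others sum to 37; max(0, 48 - 37) = 11.
Total collected = 14 + 8 + 9 + 11 = 42.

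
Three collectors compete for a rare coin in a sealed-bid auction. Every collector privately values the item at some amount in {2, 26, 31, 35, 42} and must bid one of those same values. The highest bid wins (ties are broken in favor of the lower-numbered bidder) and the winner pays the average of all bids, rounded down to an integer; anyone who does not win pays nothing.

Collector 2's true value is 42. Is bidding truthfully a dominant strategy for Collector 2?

No

Consider the case where Collector 1 bids 2 and Collector 3 bids 2.
Truthful bid 42: wins, pays 15, utility 42 - 15 = 27.
Bid 26 instead: wins, pays 10, utility 42 - 10 = 32.
Since 32 > 27, bidding 26 is strictly better here, so truthful bidding is not dominant.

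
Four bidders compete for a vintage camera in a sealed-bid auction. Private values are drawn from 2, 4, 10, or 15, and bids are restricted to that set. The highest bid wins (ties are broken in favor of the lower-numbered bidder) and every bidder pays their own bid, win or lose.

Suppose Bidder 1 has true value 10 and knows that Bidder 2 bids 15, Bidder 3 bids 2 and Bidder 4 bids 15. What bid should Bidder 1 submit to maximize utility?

Bid 2: loses but pays 2, utility -2.
Bid 4: loses but pays 4, utility -4.
Bid 10: loses but pays 10, utility -10.
Bid 15: wins, pays 15, utility 10 - 15 = -5.
The best choice is 2 with utility -2.

2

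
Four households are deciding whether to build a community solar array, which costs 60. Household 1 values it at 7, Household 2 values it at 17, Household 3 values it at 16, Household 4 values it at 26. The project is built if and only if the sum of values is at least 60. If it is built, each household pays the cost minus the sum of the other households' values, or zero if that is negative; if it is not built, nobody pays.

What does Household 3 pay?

Total value 66 ≥ cost 60, so the project is built.
The other households' values sum to 50.
Cost minus that sum is 60 - 50 = 10.

10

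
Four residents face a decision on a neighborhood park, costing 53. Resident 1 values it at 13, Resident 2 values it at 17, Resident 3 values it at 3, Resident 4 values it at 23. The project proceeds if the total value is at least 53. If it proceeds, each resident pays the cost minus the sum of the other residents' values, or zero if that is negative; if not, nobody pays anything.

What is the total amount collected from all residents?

44

Total value 56 ≥ cost 53, so it is built.
Resident 1: others sum to 43; max(0, 53 - 43) = 10.
Resident 2: others sum to 39; max(0, 53 - 39) = 14.
Resident 3: others sum to 53; max(0, 53 - 53) = 0.
Resident 4: others sum to 33; max(0, 53 - 33) = 20.
Total collected = 10 + 14 + 0 + 20 = 44.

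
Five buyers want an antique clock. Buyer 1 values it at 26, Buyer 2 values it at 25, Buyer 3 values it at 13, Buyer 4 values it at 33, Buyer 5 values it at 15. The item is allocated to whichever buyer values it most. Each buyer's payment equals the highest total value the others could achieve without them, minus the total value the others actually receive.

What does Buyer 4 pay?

Buyer 4 has the highest value and receives the item.
Without Buyer 4, the item would go to the next-highest value, 26, so the others could achieve 26.
With Buyer 4 present and winning, the others receive nothing, so their total is 0.
Payment = 26 - 0 = 26.

26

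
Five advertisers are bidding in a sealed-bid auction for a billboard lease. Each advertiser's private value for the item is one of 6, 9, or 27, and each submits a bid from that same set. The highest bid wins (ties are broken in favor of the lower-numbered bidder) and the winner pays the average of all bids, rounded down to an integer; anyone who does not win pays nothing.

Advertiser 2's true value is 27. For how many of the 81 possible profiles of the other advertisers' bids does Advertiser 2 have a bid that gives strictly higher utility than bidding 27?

Others bid (6, 6, 6, 6): truth gives 17; bid 9 gives 21 > 17. Violating.
Others bid (6, 6, 6, 9): truth gives 17; bid 9 gives 20 > 17. Violating.
Others bid (6, 6, 9, 6): truth gives 17; bid 9 gives 20 > 17. Violating.
Others bid (6, 6, 9, 9): truth gives 16; bid 9 gives 20 > 16. Violating.
Others bid (6, 6, 6, 27): truth gives 13; no alternative beats it.
Others bid (6, 6, 9, 27): truth gives 12; no alternative beats it.
(Checking all 81 profiles: 8 have a profitable deviation, 73 do not.)

8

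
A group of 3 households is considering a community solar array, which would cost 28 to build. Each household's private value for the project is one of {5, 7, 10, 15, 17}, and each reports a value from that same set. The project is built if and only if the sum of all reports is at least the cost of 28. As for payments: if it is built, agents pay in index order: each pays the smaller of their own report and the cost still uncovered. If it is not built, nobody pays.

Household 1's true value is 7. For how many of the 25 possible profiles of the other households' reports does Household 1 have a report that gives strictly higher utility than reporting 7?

Others report (7, 17): truth gives 0; report 5 gives 2 > 0. Violating.
Others report (10, 15): truth gives 0; report 5 gives 2 > 0. Violating.
Others report (10, 17): truth gives 0; report 5 gives 2 > 0. Violating.
Others report (15, 10): truth gives 0; report 5 gives 2 > 0. Violating.
Others report (5, 5): truth gives 0; no alternative beats it.
Others report (5, 7): truth gives 0; no alternative beats it.
(Checking all 25 profiles: 10 have a profitable deviation, 15 do not.)

10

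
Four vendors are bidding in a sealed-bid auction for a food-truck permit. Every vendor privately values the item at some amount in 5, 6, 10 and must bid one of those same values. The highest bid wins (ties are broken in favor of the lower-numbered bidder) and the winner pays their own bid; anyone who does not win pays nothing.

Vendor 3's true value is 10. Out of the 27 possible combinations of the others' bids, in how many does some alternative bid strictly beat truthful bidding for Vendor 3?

Others bid (5, 5, 5): truth gives 0; bid 6 gives 4 > 0. Violating.
Others bid (5, 5, 6): truth gives 0; bid 6 gives 4 > 0. Violating.
Others bid (5, 5, 10): truth gives 0; no alternative beats it.
Others bid (5, 6, 5): truth gives 0; no alternative beats it.
(Checking all 27 profiles: 2 have a profitable deviation, 25 do not.)

2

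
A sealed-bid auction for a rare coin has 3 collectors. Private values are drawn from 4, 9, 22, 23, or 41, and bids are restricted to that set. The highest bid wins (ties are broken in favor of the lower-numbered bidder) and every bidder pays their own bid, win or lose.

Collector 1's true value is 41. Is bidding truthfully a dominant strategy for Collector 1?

No

Consider the case where Collector 2 bids 4 and Collector 3 bids 4.
Truthful bid 41: wins, pays 41, utility 41 - 41 = 0.
Bid 4 instead: wins, pays 4, utility 41 - 4 = 37.
Since 37 > 0, bidding 4 is strictly better here, so truthful bidding is not dominant.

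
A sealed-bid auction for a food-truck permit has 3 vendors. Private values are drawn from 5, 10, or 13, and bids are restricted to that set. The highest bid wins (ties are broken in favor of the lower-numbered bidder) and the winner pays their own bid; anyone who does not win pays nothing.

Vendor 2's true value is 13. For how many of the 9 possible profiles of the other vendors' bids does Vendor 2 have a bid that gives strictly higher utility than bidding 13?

2

Others bid (5, 5): truth gives 0; bid 10 gives 3 > 0. Violating.
Others bid (5, 10): truth gives 0; bid 10 gives 3 > 0. Violating.
Others bid (5, 13): truth gives 0; no alternative beats it.
Others bid (10, 5): truth gives 0; no alternative beats it.
(Checking all 9 profiles: 2 have a profitable deviation, 7 do not.)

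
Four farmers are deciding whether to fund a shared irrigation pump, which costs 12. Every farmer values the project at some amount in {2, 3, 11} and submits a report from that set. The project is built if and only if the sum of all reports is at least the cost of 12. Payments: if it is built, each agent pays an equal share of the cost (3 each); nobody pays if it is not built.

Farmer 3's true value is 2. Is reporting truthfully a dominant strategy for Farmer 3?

Yes

Check each profile of the others' reports and compare truth against every alternative report.
Others report (3, 3, 3): truth gives 0, best alternative gives -1.
Others report (2, 2, 11): truth gives -1, best alternative gives -1.
Others report (2, 3, 11): truth gives -1, best alternative gives -1.
Others report (2, 11, 2): truth gives -1, best alternative gives -1.
Others report (2, 11, 3): truth gives -1, best alternative gives -1.
Others report (2, 11, 11): truth gives -1, best alternative gives -1.
(Remaining 21 profiles checked similarly; truth is weakly best in each.)
In every case the truthful report is at least as good as any alternative, so it is a dominant strategy.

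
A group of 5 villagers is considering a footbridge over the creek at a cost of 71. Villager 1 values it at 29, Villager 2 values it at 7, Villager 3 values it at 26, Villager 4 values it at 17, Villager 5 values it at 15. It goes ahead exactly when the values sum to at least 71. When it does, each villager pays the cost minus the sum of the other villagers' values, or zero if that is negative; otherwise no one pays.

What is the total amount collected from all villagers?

9

Total value 94 ≥ cost 71, so it is built.
Villager 1: others sum to 65; max(0, 71 - 65) = 6.
Villager 2: others sum to 87; max(0, 71 - 87) = 0.
Villager 3: others sum to 68; max(0, 71 - 68) = 3.
Villager 4: others sum to 77; max(0, 71 - 77) = 0.
Villager 5: others sum to 79; max(0, 71 - 79) = 0.
Total collected = 6 + 0 + 3 + 0 + 0 = 9.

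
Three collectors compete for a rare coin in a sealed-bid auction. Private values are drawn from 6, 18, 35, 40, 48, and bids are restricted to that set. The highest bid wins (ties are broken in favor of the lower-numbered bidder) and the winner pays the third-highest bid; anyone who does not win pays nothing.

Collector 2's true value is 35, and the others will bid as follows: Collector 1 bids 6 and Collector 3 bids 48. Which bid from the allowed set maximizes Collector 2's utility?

Bid 6: loses, pays 0, utility 0.
Bid 18: loses, pays 0, utility 0.
Bid 35: loses, pays 0, utility 0.
Bid 40: loses, pays 0, utility 0.
Bid 48: wins, pays 6, utility 35 - 6 = 29.
The best choice is 48 with utility 29.

48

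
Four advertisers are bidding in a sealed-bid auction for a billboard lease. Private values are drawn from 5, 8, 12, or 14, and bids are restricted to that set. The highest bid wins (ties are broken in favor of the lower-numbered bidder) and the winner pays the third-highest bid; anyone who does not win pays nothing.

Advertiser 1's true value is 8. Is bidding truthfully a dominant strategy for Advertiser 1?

Consider the case where Advertiser 2 bids 5, Advertiser 3 bids 5 and Advertiser 4 bids 12.
Truthful bid 8: loses, pays 0, utility 0.
Bid 12 instead: wins, pays 5, utility 8 - 5 = 3.
Since 3 > 0, bidding 12 is strictly better here, so truthful bidding is not dominant.

No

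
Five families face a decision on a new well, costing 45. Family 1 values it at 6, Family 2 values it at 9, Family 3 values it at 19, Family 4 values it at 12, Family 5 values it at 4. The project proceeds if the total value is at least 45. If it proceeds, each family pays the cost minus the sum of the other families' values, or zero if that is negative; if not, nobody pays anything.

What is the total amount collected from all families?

26

Total value 50 ≥ cost 45, so it is built.
Family 1: others sum to 44; max(0, 45 - 44) = 1.
Family 2: others sum to 41; max(0, 45 - 41) = 4.
Family 3: others sum to 31; max(0, 45 - 31) = 14.
Family 4: others sum to 38; max(0, 45 - 38) = 7.
Family 5: others sum to 46; max(0, 45 - 46) = 0.
Total collected = 1 + 4 + 14 + 7 + 0 = 26.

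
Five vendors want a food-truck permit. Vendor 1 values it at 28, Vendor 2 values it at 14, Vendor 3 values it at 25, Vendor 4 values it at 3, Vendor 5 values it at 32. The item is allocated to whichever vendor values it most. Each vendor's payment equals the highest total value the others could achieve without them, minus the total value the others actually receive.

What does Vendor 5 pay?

28

Vendor 5 has the highest value and receives the item.
Without Vendor 5, the item would go to the next-highest value, 28, so the others could achieve 28.
With Vendor 5 present and winning, the others receive nothing, so their total is 0.
Payment = 28 - 0 = 28.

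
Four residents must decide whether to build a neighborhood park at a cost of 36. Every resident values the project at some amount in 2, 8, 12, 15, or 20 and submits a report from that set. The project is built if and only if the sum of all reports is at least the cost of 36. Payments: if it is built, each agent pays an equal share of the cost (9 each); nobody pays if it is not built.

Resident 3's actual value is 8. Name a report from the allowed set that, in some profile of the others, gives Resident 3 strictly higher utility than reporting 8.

Suppose Resident 1 reports 2, Resident 2 reports 8 and Resident 4 reports 20.
Report 8: project built, pays 9, utility 8 - 9 = -1.
Report 2: project not built, utility 0.
So reporting 2 beats truth here (0 > -1).

2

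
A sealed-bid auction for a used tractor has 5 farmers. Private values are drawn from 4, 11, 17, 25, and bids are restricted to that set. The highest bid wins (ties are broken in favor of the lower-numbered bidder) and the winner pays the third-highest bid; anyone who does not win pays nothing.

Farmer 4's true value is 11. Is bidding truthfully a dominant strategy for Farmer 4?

Consider the case where Farmer 1 bids 4, Farmer 2 bids 4, Farmer 3 bids 4 and Farmer 5 bids 17.
Truthful bid 11: loses, pays 0, utility 0.
Bid 17 instead: wins, pays 4, utility 11 - 4 = 7.
Since 7 > 0, bidding 17 is strictly better here, so truthful bidding is not dominant.

No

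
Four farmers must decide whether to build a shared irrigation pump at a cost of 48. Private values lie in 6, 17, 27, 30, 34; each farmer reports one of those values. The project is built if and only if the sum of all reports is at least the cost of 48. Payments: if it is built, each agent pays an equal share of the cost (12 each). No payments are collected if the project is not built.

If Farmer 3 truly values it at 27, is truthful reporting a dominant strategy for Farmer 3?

Consider the case where Farmer 1 reports 6, Farmer 2 reports 6 and Farmer 4 reports 6.
Truthful report 27: project not built, utility 0.
Report 30 instead: project built, pays 12, utility 27 - 12 = 15.
Since 15 > 0, reporting 30 is strictly better here, so truthful reporting is not dominant.

No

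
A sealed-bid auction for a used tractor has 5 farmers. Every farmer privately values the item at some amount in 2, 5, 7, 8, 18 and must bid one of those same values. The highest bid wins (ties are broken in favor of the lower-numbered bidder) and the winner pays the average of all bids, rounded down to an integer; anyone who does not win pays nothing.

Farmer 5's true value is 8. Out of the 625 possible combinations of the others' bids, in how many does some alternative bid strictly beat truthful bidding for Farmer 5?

51

Others bid (2, 2, 2, 2): truth gives 5; bid 5 gives 6 > 5. Violating.
Others bid (2, 2, 2, 8): truth gives 0; bid 18 gives 2 > 0. Violating.
Others bid (2, 2, 5, 8): truth gives 0; bid 18 gives 1 > 0. Violating.
Others bid (2, 2, 7, 8): truth gives 0; bid 18 gives 1 > 0. Violating.
Others bid (2, 2, 2, 5): truth gives 5; no alternative beats it.
Others bid (2, 2, 2, 7): truth gives 4; no alternative beats it.
(Checking all 625 profiles: 51 have a profitable deviation, 574 do not.)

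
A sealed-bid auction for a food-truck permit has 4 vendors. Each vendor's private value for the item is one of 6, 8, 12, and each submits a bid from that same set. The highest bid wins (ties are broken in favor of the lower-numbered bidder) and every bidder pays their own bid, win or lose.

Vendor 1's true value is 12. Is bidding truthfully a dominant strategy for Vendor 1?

Consider the case where Vendor 2 bids 6, Vendor 3 bids 6 and Vendor 4 bids 6.
Truthful bid 12: wins, pays 12, utility 12 - 12 = 0.
Bid 6 instead: wins, pays 6, utility 12 - 6 = 6.
Since 6 > 0, bidding 6 is strictly better here, so truthful bidding is not dominant.

No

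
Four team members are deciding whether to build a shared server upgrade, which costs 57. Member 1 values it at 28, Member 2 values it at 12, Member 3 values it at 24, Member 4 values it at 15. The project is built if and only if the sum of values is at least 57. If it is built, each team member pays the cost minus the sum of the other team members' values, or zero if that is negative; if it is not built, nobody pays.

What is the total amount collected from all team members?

Total value 79 ≥ cost 57, so it is built.
Member 1: others sum to 51; max(0, 57 - 51) = 6.
Member 2: others sum to 67; max(0, 57 - 67) = 0.
Member 3: others sum to 55; max(0, 57 - 55) = 2.
Member 4: others sum to 64; max(0, 57 - 64) = 0.
Total collected = 6 + 0 + 2 + 0 = 8.

8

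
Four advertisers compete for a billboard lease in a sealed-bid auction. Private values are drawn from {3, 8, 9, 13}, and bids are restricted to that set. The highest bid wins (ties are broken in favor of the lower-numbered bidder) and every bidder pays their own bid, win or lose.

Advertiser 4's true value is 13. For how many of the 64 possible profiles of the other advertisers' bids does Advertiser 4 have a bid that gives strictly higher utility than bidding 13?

45

Others bid (3, 3, 3): truth gives 0; bid 8 gives 5 > 0. Violating.
Others bid (3, 3, 8): truth gives 0; bid 9 gives 4 > 0. Violating.
Others bid (3, 3, 13): truth gives -13; bid 3 gives -3 > -13. Violating.
Others bid (3, 8, 3): truth gives 0; bid 9 gives 4 > 0. Violating.
Others bid (3, 3, 9): truth gives 0; no alternative beats it.
Others bid (3, 8, 9): truth gives 0; no alternative beats it.
(Checking all 64 profiles: 45 have a profitable deviation, 19 do not.)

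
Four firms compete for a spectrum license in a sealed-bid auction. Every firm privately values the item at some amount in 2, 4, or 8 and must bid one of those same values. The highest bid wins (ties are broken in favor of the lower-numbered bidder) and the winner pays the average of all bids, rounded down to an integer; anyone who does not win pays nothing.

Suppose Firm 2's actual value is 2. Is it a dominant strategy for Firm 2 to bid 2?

Check each profile of the others' bids and compare truth against every alternative bid.
Others bid (2, 2, 4): truth gives 0, best alternative gives -1.
Others bid (2, 4, 2): truth gives 0, best alternative gives -1.
Others bid (2, 4, 4): truth gives 0, best alternative gives -1.
Others bid (2, 2, 2): truth gives 0, best alternative gives 0.
Others bid (2, 2, 8): truth gives 0, best alternative gives 0.
Others bid (2, 4, 8): truth gives 0, best alternative gives 0.
(Remaining 21 profiles checked similarly; truth is weakly best in each.)
In every case the truthful bid is at least as good as any alternative, so it is a dominant strategy.

Yes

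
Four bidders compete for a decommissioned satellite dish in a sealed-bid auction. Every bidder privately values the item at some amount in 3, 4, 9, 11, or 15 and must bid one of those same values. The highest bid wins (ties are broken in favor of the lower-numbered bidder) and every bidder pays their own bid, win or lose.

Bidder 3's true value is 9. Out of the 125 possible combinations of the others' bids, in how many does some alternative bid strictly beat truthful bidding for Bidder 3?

115

Others bid (3, 3, 3): truth gives 0; bid 4 gives 5 > 0. Violating.
Others bid (3, 3, 4): truth gives 0; bid 4 gives 5 > 0. Violating.
Others bid (3, 3, 11): truth gives -9; bid 11 gives -2 > -9. Violating.
Others bid (3, 3, 15): truth gives -9; bid 3 gives -3 > -9. Violating.
Others bid (3, 3, 9): truth gives 0; no alternative beats it.
Others bid (3, 4, 3): truth gives 0; no alternative beats it.
(Checking all 125 profiles: 115 have a profitable deviation, 10 do not.)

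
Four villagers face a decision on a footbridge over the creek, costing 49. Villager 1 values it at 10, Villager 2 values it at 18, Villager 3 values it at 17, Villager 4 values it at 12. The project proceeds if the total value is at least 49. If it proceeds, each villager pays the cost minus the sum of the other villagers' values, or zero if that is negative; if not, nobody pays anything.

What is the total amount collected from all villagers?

Total value 57 ≥ cost 49, so it is built.
Villager 1: others sum to 47; max(0, 49 - 47) = 2.
Villager 2: others sum to 39; max(0, 49 - 39) = 10.
Villager 3: others sum to 40; max(0, 49 - 40) = 9.
Villager 4: others sum to 45; max(0, 49 - 45) = 4.
Total collected = 2 + 10 + 9 + 4 = 25.

25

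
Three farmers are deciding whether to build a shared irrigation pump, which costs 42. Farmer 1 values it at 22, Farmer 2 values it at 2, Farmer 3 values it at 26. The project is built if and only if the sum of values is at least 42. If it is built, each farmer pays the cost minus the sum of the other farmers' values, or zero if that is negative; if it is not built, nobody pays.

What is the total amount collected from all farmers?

32

Total value 50 ≥ cost 42, so it is built.
Farmer 1: others sum to 28; max(0, 42 - 28) = 14.
Farmer 2: others sum to 48; max(0, 42 - 48) = 0.
Farmer 3: others sum to 24; max(0, 42 - 24) = 18.
Total collected = 14 + 0 + 18 = 32.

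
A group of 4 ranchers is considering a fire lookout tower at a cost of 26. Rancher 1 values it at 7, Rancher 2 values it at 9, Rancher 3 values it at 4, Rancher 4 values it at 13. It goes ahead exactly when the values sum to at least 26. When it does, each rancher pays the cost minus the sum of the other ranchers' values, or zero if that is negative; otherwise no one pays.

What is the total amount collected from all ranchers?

8

Total value 33 ≥ cost 26, so it is built.
Rancher 1: others sum to 26; max(0, 26 - 26) = 0.
Rancher 2: others sum to 24; max(0, 26 - 24) = 2.
Rancher 3: others sum to 29; max(0, 26 - 29) = 0.
Rancher 4: others sum to 20; max(0, 26 - 20) = 6.
Total collected = 0 + 2 + 0 + 6 = 8.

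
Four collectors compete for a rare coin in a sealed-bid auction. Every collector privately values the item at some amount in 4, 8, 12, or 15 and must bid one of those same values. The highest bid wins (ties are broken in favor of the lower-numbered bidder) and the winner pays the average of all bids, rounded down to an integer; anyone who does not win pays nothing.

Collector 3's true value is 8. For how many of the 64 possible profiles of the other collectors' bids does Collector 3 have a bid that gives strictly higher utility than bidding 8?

2

Others bid (4, 8, 4): truth gives 0; bid 12 gives 1 > 0. Violating.
Others bid (8, 4, 4): truth gives 0; bid 12 gives 1 > 0. Violating.
Others bid (4, 4, 4): truth gives 3; no alternative beats it.
Others bid (4, 4, 8): truth gives 2; no alternative beats it.
(Checking all 64 profiles: 2 have a profitable deviation, 62 do not.)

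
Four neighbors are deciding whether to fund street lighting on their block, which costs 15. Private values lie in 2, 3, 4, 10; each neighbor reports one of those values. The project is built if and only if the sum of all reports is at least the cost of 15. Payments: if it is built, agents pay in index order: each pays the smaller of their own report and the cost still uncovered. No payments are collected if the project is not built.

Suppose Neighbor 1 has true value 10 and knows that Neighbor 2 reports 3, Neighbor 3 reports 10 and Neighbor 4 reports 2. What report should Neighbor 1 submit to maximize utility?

Report 2: project built, pays 2, utility 10 - 2 = 8.
Report 3: project built, pays 3, utility 10 - 3 = 7.
Report 4: project built, pays 4, utility 10 - 4 = 6.
Report 10: project built, pays 10, utility 10 - 10 = 0.
The best choice is 2 with utility 8.

2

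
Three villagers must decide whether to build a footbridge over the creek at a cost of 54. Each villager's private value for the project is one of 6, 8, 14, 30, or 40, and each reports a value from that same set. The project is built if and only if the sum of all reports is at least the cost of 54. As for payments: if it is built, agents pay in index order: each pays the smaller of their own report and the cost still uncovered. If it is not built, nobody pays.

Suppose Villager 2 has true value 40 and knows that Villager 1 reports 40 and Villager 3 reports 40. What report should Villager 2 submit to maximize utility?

6

Report 6: project built, pays 6, utility 40 - 6 = 34.
Report 8: project built, pays 8, utility 40 - 8 = 32.
Report 14: project built, pays 14, utility 40 - 14 = 26.
Report 30: project built, pays 14, utility 40 - 14 = 26.
Report 40: project built, pays 14, utility 40 - 14 = 26.
The best choice is 6 with utility 34.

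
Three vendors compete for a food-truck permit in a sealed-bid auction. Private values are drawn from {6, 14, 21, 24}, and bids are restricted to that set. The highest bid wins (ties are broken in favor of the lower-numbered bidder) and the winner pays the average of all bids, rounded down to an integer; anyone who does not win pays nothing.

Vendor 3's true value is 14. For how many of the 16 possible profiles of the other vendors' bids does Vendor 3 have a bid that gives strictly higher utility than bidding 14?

2

Others bid (6, 14): truth gives 0; bid 21 gives 1 > 0. Violating.
Others bid (14, 6): truth gives 0; bid 21 gives 1 > 0. Violating.
Others bid (6, 6): truth gives 6; no alternative beats it.
Others bid (6, 21): truth gives 0; no alternative beats it.
(Checking all 16 profiles: 2 have a profitable deviation, 14 do not.)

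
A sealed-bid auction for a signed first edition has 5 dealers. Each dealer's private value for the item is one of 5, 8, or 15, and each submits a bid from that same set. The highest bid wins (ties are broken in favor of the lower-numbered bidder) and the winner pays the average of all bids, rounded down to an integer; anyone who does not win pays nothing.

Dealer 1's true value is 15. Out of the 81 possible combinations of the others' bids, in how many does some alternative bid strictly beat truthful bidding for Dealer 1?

16

Others bid (5, 5, 5, 5): truth gives 8; bid 5 gives 10 > 8. Violating.
Others bid (5, 5, 5, 8): truth gives 8; bid 8 gives 9 > 8. Violating.
Others bid (5, 5, 8, 5): truth gives 8; bid 8 gives 9 > 8. Violating.
Others bid (5, 5, 8, 8): truth gives 7; bid 8 gives 9 > 7. Violating.
Others bid (5, 5, 5, 15): truth gives 6; no alternative beats it.
Others bid (5, 5, 8, 15): truth gives 6; no alternative beats it.
(Checking all 81 profiles: 16 have a profitable deviation, 65 do not.)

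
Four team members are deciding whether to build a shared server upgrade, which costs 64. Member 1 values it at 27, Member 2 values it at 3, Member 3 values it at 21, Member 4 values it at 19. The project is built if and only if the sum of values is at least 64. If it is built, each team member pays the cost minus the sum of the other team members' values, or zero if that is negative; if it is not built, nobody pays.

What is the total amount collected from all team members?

49

Total value 70 ≥ cost 64, so it is built.
Member 1: others sum to 43; max(0, 64 - 43) = 21.
Member 2: others sum to 67; max(0, 64 - 67) = 0.
Member 3: others sum to 49; max(0, 64 - 49) = 15.
Member 4: others sum to 51; max(0, 64 - 51) = 13.
Total collected = 21 + 0 + 15 + 13 = 49.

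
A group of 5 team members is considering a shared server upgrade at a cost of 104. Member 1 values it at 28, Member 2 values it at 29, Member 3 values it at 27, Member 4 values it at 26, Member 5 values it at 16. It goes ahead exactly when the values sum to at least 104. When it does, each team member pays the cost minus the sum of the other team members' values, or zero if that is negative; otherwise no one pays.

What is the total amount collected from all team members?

Total value 126 ≥ cost 104, so it is built.
Member 1: others sum to 98; max(0, 104 - 98) = 6.
Member 2: others sum to 97; max(0, 104 - 97) = 7.
Member 3: others sum to 99; max(0, 104 - 99) = 5.
Member 4: others sum to 100; max(0, 104 - 100) = 4.
Member 5: others sum to 110; max(0, 104 - 110) = 0.
Total collected = 6 + 7 + 5 + 4 + 0 = 22.

22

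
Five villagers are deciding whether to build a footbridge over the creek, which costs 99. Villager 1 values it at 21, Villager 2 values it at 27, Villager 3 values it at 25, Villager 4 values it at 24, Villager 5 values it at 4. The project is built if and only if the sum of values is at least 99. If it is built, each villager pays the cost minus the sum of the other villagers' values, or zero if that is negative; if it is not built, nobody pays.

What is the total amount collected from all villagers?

91

Total value 101 ≥ cost 99, so it is built.
Villager 1: others sum to 80; max(0, 99 - 80) = 19.
Villager 2: others sum to 74; max(0, 99 - 74) = 25.
Villager 3: others sum to 76; max(0, 99 - 76) = 23.
Villager 4: others sum to 77; max(0, 99 - 77) = 22.
Villager 5: others sum to 97; max(0, 99 - 97) = 2.
Total collected = 19 + 25 + 23 + 22 + 2 = 91.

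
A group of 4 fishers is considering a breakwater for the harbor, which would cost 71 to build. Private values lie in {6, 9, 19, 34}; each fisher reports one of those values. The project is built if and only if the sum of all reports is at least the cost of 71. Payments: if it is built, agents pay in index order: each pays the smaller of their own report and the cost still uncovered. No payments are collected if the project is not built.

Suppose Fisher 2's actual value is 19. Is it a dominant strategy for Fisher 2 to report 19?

Consider the case where Fisher 1 reports 6, Fisher 3 reports 34 and Fisher 4 reports 34.
Truthful report 19: project built, pays 19, utility 19 - 19 = 0.
Report 6 instead: project built, pays 6, utility 19 - 6 = 13.
Since 13 > 0, reporting 6 is strictly better here, so truthful reporting is not dominant.

No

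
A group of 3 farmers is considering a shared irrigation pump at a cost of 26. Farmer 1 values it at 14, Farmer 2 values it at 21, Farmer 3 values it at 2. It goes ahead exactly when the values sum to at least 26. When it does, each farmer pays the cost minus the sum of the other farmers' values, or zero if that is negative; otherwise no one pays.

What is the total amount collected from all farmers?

13

Total value 37 ≥ cost 26, so it is built.
Farmer 1: others sum to 23; max(0, 26 - 23) = 3.
Farmer 2: others sum to 16; max(0, 26 - 16) = 10.
Farmer 3: others sum to 35; max(0, 26 - 35) = 0.
Total collected = 3 + 10 + 0 = 13.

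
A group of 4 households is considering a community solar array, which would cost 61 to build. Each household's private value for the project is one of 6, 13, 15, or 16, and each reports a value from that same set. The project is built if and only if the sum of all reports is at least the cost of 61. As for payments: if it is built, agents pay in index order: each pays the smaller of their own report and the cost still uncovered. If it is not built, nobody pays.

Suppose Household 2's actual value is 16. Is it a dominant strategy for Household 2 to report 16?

No

Consider the case where Household 1 reports 15, Household 3 reports 15 and Household 4 reports 16.
Truthful report 16: project built, pays 16, utility 16 - 16 = 0.
Report 15 instead: project built, pays 15, utility 16 - 15 = 1.
Since 1 > 0, reporting 15 is strictly better here, so truthful reporting is not dominant.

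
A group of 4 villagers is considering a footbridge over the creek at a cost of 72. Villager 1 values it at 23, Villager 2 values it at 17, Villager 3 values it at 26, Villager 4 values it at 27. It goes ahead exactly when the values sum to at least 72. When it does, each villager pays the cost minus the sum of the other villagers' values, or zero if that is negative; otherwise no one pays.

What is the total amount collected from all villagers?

13

Total value 93 ≥ cost 72, so it is built.
Villager 1: others sum to 70; max(0, 72 - 70) = 2.
Villager 2: others sum to 76; max(0, 72 - 76) = 0.
Villager 3: others sum to 67; max(0, 72 - 67) = 5.
Villager 4: others sum to 66; max(0, 72 - 66) = 6.
Total collected = 2 + 0 + 5 + 6 = 13.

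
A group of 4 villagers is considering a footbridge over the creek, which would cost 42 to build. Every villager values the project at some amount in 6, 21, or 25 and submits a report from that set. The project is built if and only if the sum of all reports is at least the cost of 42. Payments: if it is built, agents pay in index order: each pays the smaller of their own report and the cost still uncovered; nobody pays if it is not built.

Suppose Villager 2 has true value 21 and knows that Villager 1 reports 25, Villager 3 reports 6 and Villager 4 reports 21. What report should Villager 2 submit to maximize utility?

Report 6: project built, pays 6, utility 21 - 6 = 15.
Report 21: project built, pays 17, utility 21 - 17 = 4.
Report 25: project built, pays 17, utility 21 - 17 = 4.
The best choice is 6 with utility 15.

6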